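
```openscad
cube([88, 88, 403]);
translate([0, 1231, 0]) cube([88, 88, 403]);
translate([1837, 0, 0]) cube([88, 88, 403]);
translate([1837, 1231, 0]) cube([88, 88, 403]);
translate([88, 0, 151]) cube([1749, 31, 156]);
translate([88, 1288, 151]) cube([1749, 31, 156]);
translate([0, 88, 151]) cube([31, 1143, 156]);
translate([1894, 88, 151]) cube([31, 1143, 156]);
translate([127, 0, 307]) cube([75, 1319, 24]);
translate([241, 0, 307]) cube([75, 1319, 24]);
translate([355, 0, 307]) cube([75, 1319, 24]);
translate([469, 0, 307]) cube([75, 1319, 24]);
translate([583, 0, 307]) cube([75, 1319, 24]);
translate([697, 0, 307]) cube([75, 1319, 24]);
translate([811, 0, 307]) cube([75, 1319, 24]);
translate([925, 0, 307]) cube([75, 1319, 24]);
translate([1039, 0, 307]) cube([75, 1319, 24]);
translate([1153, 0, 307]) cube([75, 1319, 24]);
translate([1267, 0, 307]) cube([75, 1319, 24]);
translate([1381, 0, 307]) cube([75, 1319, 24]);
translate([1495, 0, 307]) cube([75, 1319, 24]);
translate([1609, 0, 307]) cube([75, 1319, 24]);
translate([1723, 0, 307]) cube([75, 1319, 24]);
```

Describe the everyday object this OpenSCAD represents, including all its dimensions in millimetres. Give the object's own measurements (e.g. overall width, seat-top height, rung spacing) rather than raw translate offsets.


A bed frame 1925 mm long (x) by 1319 mm wide (y). Four 88×88 mm corner posts, 403 mm tall, at the corners of the footprint. Four rails of 31 mm thickness and 156 mm height run between adjacent posts with their undersides at z = 151 mm, their outer faces flush with the outside of the frame (the two x-running rails run between the posts' inner faces; the two y-running rails run between the posts' inner faces). 15 slats, each 75 mm wide (x) and 24 mm thick, lie across the top of the two x-running rails, running the full 1319 mm width of the frame in y; along x they sit between the end posts with a 39 mm gap after the −x posts and between neighbouring slats and before the +x posts.


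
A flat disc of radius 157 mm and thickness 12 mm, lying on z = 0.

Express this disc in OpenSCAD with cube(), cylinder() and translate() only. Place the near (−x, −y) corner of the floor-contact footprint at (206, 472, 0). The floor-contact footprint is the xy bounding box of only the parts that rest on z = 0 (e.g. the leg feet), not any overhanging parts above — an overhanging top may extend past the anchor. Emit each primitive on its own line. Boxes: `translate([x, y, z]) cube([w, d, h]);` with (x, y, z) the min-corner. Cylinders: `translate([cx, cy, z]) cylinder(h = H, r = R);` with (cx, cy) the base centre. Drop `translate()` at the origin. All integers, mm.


translate([363, 629, 0]) cylinder(h = 12, r = 157);


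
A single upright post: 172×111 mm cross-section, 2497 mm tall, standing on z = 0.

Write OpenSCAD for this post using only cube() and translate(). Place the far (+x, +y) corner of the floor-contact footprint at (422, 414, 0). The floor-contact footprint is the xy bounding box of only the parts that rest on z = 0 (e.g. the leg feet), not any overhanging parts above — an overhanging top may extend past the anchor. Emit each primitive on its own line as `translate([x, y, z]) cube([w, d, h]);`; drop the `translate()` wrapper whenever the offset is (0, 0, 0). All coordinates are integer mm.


translate([250, 303, 0]) cube([172, 111, 2497]);


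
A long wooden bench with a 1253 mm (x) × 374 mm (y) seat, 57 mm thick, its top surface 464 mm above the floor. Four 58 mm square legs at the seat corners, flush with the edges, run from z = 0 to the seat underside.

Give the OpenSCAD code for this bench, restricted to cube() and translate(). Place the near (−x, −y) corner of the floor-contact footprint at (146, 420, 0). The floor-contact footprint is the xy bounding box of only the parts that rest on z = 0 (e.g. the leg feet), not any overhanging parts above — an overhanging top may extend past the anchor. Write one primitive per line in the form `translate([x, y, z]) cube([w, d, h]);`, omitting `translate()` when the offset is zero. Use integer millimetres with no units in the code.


// leg_h = 464 − 57 = 407
translate([146, 420, 407]) cube([1253, 374, 57]);
translate([146, 420, 0]) cube([58, 58, 407]);
translate([146, 736, 0]) cube([58, 58, 407]);
translate([1341, 420, 0]) cube([58, 58, 407]);
translate([1341, 736, 0]) cube([58, 58, 407]);


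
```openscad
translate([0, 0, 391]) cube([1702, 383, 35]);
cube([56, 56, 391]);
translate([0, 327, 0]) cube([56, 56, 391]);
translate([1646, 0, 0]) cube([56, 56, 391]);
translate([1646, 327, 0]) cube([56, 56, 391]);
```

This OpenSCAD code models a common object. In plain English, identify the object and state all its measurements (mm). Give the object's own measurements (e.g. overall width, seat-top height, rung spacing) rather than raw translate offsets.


A bench: a 1702×383 mm seat slab, 35 mm thick, top at z = 426 mm, on four 56×56 mm square legs flush with the seat corners and standing on z = 0.


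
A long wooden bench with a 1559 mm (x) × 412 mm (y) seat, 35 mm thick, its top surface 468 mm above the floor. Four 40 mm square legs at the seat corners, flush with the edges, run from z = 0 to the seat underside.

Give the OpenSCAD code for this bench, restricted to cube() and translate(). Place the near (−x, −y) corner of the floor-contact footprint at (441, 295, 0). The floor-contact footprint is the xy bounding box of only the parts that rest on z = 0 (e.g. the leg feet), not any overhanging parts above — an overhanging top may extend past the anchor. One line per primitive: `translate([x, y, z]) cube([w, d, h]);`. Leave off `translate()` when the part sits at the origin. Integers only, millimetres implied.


translate([441, 295, 433]) cube([1559, 412, 35]);
translate([441, 295, 0]) cube([40, 40, 433]);
translate([441, 667, 0]) cube([40, 40, 433]);
translate([1960, 295, 0]) cube([40, 40, 433]);
translate([1960, 667, 0]) cube([40, 40, 433]);


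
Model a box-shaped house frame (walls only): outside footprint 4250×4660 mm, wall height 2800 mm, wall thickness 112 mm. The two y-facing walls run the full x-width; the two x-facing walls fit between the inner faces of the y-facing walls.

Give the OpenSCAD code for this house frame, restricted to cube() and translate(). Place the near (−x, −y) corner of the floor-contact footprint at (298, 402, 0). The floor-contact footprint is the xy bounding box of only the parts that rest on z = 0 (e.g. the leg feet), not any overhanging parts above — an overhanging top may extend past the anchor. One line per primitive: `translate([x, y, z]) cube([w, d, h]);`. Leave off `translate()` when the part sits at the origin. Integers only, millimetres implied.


translate([298, 402, 0]) cube([4250, 112, 2800]);
translate([298, 4950, 0]) cube([4250, 112, 2800]);
translate([298, 514, 0]) cube([112, 4436, 2800]);
translate([4436, 514, 0]) cube([112, 4436, 2800]);


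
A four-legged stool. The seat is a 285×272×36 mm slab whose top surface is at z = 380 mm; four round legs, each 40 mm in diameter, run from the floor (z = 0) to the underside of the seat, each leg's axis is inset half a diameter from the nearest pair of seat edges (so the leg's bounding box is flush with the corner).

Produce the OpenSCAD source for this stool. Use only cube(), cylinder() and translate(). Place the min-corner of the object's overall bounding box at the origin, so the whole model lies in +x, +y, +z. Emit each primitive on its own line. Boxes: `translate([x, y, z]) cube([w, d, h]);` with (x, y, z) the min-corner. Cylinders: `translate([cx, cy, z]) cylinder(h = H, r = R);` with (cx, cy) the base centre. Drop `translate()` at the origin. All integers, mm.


translate([0, 0, 344]) cube([285, 272, 36]);
translate([20, 20, 0]) cylinder(h = 344, r = 20);
translate([265, 20, 0]) cylinder(h = 344, r = 20);
translate([20, 252, 0]) cylinder(h = 344, r = 20);
translate([265, 252, 0]) cylinder(h = 344, r = 20);


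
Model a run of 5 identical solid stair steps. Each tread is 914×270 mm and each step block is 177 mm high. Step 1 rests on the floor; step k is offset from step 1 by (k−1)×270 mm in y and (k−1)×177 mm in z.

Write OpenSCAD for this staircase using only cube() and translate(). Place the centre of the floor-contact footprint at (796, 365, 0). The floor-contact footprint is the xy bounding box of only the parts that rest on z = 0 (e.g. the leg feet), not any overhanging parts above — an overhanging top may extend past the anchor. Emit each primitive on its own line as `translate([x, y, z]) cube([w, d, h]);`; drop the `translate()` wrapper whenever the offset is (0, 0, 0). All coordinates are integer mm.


translate([339, 230, 0]) cube([914, 270, 177]);
translate([339, 500, 177]) cube([914, 270, 177]);
translate([339, 770, 354]) cube([914, 270, 177]);
translate([339, 1040, 531]) cube([914, 270, 177]);
translate([339, 1310, 708]) cube([914, 270, 177]);


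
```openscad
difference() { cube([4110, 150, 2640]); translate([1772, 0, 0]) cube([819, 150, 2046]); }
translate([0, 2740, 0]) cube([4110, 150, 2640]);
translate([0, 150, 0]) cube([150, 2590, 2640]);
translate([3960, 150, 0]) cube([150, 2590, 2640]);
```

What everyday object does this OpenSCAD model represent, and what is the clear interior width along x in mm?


A single room. The interior width is 3810 mm.

Four walls enclosing a rectangle with a door in the front wall — a room. Outside width 4110 minus two 150 mm walls gives 3810 mm.


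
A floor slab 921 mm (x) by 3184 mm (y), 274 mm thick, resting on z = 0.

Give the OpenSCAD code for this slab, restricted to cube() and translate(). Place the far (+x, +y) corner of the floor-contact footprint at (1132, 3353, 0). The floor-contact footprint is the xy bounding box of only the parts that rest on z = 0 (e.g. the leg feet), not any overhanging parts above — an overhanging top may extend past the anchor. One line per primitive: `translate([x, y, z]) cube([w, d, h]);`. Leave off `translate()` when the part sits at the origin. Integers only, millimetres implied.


translate([211, 169, 0]) cube([921, 3184, 274]);


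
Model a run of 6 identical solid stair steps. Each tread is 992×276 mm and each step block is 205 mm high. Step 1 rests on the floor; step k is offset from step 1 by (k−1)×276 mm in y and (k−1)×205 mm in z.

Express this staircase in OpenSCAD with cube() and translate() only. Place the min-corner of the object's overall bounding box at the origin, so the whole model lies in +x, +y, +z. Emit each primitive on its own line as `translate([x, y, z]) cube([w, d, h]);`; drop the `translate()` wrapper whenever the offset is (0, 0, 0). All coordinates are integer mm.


cube([992, 276, 205]);
translate([0, 276, 205]) cube([992, 276, 205]);
translate([0, 552, 410]) cube([992, 276, 205]);
translate([0, 828, 615]) cube([992, 276, 205]);
translate([0, 1104, 820]) cube([992, 276, 205]);
translate([0, 1380, 1025]) cube([992, 276, 205]);


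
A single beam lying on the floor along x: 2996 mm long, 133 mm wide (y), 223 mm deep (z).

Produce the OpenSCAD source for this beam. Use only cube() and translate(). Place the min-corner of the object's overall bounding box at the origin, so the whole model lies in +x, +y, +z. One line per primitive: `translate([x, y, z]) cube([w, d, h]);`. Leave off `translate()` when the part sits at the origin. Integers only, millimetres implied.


cube([2996, 133, 223]);


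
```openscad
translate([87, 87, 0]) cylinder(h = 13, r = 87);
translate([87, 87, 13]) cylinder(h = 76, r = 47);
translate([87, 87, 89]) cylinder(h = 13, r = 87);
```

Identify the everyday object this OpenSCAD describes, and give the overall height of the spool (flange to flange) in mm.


A spool. The overall height is 102 mm.

Three coaxial cylinders, large–small–large — a spool. Two 13 mm flanges and a 76 mm core give 13 + 76 + 13 = 102 mm.


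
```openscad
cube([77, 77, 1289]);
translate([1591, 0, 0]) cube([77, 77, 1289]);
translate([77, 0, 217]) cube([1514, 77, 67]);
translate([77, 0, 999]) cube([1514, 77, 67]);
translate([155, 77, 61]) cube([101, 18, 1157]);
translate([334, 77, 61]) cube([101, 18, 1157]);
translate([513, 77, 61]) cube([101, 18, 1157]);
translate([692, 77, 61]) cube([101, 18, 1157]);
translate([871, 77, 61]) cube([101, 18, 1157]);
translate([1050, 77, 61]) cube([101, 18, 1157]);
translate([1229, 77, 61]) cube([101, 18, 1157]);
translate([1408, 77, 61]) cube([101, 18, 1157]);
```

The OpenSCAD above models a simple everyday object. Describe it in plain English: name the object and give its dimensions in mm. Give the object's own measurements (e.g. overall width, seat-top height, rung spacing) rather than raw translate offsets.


A fence section. Two 77×77 mm posts, 1289 mm tall, stand on the floor with a clear span of 1514 mm between their inner faces. Two horizontal rails of 77×67 mm section span the gap between the posts with their undersides at z = 217 mm and z = 999 mm, flush with the posts' −y face. 8 pickets, each 101 mm wide, 18 mm thick and 1157 mm tall, are fixed to the +y face of the rails with their bottoms at z = 61 mm, spaced across the span with a 78 mm gap after the −x post and between neighbouring pickets, with 82 mm left before the +x post.


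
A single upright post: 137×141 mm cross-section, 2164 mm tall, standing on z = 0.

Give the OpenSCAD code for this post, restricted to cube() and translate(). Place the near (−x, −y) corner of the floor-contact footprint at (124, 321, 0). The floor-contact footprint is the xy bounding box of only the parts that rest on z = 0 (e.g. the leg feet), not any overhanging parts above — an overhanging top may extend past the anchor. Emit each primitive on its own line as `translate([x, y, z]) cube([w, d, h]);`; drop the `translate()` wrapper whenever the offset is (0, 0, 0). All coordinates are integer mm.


translate([124, 321, 0]) cube([137, 141, 2164]);


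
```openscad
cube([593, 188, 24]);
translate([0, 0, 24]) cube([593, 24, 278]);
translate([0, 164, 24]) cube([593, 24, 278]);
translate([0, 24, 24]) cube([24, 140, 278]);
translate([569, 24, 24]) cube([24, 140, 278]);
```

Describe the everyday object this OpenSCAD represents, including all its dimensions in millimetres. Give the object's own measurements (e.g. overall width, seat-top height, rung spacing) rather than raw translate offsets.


An open-topped rectangular box: outside dimensions 593×188×302 mm, with a uniform wall and base thickness of 24 mm. The base is a full 593×188 slab on the floor; four walls sit on top of the base. The front and back walls (the −y and +y sides) span the full width; the two side walls fit between them.


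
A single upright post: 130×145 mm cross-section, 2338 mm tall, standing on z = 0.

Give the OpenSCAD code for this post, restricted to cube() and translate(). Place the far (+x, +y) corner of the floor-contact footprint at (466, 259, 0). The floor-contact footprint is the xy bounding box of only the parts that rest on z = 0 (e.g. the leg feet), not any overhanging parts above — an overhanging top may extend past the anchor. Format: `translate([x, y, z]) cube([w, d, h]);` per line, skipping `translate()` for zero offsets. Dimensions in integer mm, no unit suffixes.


translate([336, 114, 0]) cube([130, 145, 2338]);


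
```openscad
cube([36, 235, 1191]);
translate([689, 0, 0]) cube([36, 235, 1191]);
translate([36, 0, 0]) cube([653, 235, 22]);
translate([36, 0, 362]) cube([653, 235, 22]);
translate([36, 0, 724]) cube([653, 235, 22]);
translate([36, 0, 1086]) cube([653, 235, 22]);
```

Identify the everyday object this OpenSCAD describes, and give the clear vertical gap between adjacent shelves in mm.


A bookshelf. The clear shelf gap is 340 mm.

Two tall side panels with 4 horizontal boards between them — a bookshelf. The first two shelf undersides are at z = 0 and z = 362; with shelf thickness 22, the clear gap is 362 − 0 − 22 = 340 mm.


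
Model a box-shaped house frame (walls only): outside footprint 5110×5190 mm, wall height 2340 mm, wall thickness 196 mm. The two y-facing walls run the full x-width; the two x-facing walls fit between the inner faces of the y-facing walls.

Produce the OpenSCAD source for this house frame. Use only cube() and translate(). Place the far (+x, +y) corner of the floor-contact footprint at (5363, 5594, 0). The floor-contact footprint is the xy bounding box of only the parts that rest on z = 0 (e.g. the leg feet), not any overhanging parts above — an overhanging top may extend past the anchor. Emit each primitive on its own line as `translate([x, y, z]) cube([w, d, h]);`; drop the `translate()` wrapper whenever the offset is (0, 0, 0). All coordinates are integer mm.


translate([253, 404, 0]) cube([5110, 196, 2340]);
translate([253, 5398, 0]) cube([5110, 196, 2340]);
translate([253, 600, 0]) cube([196, 4798, 2340]);
translate([5167, 600, 0]) cube([196, 4798, 2340]);


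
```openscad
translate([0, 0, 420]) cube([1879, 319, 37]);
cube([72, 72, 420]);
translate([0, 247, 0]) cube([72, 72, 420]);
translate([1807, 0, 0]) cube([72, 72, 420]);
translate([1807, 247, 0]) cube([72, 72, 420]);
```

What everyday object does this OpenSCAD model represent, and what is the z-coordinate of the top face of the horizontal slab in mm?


A bench. The seat-top height is 457 mm.

A long slab on four corner posts — a bench. The slab sits at z = 420 with thickness 37, so the top is 420 + 37 = 457 mm.


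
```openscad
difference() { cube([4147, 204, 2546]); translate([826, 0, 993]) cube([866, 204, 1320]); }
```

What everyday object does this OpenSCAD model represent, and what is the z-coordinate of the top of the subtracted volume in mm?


A wall with a window opening. The window head height is 2313 mm.

A wall with a rectangular opening subtracted — a window. Sill at z = 993, opening 1320 mm tall, so the head is at 993 + 1320 = 2313 mm.


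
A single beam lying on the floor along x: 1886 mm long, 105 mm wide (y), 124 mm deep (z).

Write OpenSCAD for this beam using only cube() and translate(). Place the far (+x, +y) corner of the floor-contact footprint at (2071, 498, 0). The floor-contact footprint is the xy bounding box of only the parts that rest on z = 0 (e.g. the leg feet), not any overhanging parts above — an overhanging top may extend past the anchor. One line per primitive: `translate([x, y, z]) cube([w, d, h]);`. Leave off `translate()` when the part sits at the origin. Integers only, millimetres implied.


translate([185, 393, 0]) cube([1886, 105, 124]);


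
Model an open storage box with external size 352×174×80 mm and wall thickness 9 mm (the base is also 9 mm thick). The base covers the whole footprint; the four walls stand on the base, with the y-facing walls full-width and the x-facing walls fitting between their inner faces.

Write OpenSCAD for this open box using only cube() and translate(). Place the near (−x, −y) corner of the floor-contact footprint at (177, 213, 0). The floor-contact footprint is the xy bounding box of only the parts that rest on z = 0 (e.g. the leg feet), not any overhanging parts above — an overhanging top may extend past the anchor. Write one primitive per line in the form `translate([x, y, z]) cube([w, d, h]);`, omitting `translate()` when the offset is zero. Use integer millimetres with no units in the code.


translate([177, 213, 0]) cube([352, 174, 9]);
translate([177, 213, 9]) cube([352, 9, 71]);
translate([177, 378, 9]) cube([352, 9, 71]);
translate([177, 222, 9]) cube([9, 156, 71]);
translate([520, 222, 9]) cube([9, 156, 71]);


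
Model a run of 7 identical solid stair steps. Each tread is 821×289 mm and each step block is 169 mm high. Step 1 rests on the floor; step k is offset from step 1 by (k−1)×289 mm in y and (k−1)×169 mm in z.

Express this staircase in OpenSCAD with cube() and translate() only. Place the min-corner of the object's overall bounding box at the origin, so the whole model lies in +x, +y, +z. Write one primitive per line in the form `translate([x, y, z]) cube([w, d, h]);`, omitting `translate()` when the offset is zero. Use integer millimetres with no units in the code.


cube([821, 289, 169]);
translate([0, 289, 169]) cube([821, 289, 169]);
translate([0, 578, 338]) cube([821, 289, 169]);
translate([0, 867, 507]) cube([821, 289, 169]);
translate([0, 1156, 676]) cube([821, 289, 169]);
translate([0, 1445, 845]) cube([821, 289, 169]);
translate([0, 1734, 1014]) cube([821, 289, 169]);


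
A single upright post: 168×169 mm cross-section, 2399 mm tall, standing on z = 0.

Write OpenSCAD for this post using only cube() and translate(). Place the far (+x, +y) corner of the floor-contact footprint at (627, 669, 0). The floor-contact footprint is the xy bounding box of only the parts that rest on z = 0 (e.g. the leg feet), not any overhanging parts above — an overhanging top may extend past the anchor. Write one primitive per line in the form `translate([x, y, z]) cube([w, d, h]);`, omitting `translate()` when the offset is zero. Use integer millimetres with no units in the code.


translate([459, 500, 0]) cube([168, 169, 2399]);


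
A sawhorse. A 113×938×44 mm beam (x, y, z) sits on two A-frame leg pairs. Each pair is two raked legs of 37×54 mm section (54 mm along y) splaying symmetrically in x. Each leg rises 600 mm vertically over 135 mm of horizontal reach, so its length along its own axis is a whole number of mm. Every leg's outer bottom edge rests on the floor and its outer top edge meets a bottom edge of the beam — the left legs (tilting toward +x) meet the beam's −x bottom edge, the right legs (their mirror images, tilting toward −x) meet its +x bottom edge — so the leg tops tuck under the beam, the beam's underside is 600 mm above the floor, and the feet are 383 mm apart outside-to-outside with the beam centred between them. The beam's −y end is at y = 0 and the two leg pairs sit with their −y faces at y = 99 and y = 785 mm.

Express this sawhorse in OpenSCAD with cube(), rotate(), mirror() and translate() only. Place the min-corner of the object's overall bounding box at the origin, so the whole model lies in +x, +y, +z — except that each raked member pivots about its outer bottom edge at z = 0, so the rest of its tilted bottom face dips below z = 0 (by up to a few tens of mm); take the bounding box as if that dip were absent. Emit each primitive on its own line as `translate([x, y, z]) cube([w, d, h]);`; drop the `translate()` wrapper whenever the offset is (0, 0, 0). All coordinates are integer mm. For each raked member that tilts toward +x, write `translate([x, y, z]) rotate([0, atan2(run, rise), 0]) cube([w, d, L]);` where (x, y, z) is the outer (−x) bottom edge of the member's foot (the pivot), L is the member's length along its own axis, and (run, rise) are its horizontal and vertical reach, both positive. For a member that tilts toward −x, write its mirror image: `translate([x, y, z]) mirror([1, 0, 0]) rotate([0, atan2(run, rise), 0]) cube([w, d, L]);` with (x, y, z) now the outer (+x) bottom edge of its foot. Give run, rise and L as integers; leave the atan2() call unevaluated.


// leg length = √(135² + 600²) = 615
// right-leg outer foot x = 2·135 + 113 = 383
// beam min-corner = (135, 0, 600)
translate([135, 0, 600]) cube([113, 938, 44]);
translate([0, 99, 0]) rotate([0, atan2(135, 600), 0]) cube([37, 54, 615]);
translate([383, 99, 0]) mirror([1, 0, 0]) rotate([0, atan2(135, 600), 0]) cube([37, 54, 615]);
translate([0, 785, 0]) rotate([0, atan2(135, 600), 0]) cube([37, 54, 615]);
translate([383, 785, 0]) mirror([1, 0, 0]) rotate([0, atan2(135, 600), 0]) cube([37, 54, 615]);


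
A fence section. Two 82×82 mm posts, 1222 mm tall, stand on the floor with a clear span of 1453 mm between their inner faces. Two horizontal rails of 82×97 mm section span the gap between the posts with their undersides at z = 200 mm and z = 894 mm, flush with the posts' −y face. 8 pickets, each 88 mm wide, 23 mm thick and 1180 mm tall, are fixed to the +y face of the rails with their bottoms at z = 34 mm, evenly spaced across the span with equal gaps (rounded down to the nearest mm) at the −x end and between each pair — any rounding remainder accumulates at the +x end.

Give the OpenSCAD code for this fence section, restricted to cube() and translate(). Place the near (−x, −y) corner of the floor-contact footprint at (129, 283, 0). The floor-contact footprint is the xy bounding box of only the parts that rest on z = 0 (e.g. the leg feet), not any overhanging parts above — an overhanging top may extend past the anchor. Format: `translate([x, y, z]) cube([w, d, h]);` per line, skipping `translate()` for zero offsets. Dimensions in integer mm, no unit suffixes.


translate([129, 283, 0]) cube([82, 82, 1222]);
translate([1664, 283, 0]) cube([82, 82, 1222]);
translate([211, 283, 200]) cube([1453, 82, 97]);
translate([211, 283, 894]) cube([1453, 82, 97]);
translate([294, 365, 34]) cube([88, 23, 1180]);
translate([465, 365, 34]) cube([88, 23, 1180]);
translate([636, 365, 34]) cube([88, 23, 1180]);
translate([807, 365, 34]) cube([88, 23, 1180]);
translate([978, 365, 34]) cube([88, 23, 1180]);
translate([1149, 365, 34]) cube([88, 23, 1180]);
translate([1320, 365, 34]) cube([88, 23, 1180]);
translate([1491, 365, 34]) cube([88, 23, 1180]);


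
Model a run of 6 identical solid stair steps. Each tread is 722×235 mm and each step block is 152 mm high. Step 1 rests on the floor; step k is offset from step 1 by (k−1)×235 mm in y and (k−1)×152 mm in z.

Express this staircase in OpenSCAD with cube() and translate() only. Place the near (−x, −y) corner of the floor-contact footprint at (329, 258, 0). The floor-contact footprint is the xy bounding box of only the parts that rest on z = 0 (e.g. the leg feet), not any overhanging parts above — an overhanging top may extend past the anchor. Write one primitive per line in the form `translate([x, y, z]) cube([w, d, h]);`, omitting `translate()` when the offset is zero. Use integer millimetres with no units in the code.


translate([329, 258, 0]) cube([722, 235, 152]);
translate([329, 493, 152]) cube([722, 235, 152]);
translate([329, 728, 304]) cube([722, 235, 152]);
translate([329, 963, 456]) cube([722, 235, 152]);
translate([329, 1198, 608]) cube([722, 235, 152]);
translate([329, 1433, 760]) cube([722, 235, 152]);


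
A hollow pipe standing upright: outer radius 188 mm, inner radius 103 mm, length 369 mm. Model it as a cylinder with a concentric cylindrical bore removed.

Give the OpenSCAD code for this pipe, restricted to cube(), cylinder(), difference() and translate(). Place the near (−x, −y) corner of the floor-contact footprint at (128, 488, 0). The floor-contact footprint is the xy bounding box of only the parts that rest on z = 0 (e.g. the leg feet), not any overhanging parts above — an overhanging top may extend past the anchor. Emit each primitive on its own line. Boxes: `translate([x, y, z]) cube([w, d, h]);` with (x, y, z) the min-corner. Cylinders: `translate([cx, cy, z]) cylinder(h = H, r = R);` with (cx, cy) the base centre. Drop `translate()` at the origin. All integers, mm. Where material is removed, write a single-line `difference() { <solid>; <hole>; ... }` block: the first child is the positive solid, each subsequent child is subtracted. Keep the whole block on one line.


difference() { translate([316, 676, 0]) cylinder(h = 369, r = 188); translate([316, 676, 0]) cylinder(h = 369, r = 103); }


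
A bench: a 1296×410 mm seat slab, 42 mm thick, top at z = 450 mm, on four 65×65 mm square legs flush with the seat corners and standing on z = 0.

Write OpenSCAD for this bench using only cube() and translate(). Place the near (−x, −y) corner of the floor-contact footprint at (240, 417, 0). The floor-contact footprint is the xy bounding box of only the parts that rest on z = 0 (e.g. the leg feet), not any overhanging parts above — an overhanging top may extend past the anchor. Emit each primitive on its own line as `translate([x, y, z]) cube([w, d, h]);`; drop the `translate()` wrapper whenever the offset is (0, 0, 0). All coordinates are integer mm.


translate([240, 417, 408]) cube([1296, 410, 42]);
translate([240, 417, 0]) cube([65, 65, 408]);
translate([240, 762, 0]) cube([65, 65, 408]);
translate([1471, 417, 0]) cube([65, 65, 408]);
translate([1471, 762, 0]) cube([65, 65, 408]);


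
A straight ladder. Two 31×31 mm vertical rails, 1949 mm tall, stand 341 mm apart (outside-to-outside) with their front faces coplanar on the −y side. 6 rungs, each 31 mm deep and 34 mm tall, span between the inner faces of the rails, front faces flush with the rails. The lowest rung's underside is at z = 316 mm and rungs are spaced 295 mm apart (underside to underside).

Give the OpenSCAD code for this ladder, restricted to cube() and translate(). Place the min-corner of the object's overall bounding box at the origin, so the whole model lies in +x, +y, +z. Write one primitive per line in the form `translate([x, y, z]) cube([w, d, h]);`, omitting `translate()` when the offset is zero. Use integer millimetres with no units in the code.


cube([31, 31, 1949]);
translate([310, 0, 0]) cube([31, 31, 1949]);
translate([31, 0, 316]) cube([279, 31, 34]);
translate([31, 0, 611]) cube([279, 31, 34]);
translate([31, 0, 906]) cube([279, 31, 34]);
translate([31, 0, 1201]) cube([279, 31, 34]);
translate([31, 0, 1496]) cube([279, 31, 34]);
translate([31, 0, 1791]) cube([279, 31, 34]);


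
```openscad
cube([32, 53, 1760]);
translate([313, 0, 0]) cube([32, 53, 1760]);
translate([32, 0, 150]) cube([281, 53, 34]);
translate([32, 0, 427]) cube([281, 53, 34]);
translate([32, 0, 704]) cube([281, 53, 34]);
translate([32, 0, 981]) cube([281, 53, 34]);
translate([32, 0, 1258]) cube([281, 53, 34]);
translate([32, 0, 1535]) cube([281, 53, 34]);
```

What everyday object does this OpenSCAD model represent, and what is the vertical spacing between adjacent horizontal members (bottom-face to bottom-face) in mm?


A ladder. The rung spacing is 277 mm.

Two tall 32×53 posts with 6 short bars between them — a ladder. Adjacent rungs sit at z = 150 and z = 427, so the spacing is 427 − 150 = 277 mm.


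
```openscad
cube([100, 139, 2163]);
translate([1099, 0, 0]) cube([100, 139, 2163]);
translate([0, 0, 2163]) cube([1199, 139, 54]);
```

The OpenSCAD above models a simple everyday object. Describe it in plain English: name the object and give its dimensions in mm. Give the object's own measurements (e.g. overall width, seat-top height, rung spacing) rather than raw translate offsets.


A door frame. The clear opening is 999 mm wide and 2163 mm high. Two 100 mm wide jambs, 139 mm deep, stand either side of the opening from the floor to the top of the opening. A 54 mm thick head sits across the top of both jambs, spanning the full outside width of the frame.


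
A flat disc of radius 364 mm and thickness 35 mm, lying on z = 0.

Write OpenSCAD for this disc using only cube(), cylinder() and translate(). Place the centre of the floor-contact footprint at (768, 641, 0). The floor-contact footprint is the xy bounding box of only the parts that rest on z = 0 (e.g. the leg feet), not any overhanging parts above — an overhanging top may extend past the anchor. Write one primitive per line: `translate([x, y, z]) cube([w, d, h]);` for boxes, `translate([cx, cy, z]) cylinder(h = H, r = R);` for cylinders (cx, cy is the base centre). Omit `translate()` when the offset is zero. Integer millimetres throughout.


translate([768, 641, 0]) cylinder(h = 35, r = 364);


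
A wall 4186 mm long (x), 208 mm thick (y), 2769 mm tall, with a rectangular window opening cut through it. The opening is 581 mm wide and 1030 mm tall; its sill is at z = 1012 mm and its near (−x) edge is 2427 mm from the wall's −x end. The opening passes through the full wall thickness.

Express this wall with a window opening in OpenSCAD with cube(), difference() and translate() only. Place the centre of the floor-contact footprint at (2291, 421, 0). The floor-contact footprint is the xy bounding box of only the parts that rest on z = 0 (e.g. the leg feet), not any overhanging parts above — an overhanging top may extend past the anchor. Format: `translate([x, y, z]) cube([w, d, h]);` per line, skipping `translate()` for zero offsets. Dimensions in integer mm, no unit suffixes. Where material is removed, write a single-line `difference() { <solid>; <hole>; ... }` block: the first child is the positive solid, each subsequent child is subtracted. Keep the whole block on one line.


difference() { translate([198, 317, 0]) cube([4186, 208, 2769]); translate([2625, 317, 1012]) cube([581, 208, 1030]); }


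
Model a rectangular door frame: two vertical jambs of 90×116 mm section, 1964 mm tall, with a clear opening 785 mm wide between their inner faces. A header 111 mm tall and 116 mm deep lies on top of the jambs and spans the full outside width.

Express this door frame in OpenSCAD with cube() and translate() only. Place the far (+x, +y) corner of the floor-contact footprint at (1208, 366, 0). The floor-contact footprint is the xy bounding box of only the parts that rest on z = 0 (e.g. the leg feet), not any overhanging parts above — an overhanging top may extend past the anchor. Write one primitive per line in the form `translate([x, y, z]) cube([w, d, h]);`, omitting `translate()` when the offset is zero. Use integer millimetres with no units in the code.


translate([243, 250, 0]) cube([90, 116, 1964]);
translate([1118, 250, 0]) cube([90, 116, 1964]);
translate([243, 250, 1964]) cube([965, 116, 111]);


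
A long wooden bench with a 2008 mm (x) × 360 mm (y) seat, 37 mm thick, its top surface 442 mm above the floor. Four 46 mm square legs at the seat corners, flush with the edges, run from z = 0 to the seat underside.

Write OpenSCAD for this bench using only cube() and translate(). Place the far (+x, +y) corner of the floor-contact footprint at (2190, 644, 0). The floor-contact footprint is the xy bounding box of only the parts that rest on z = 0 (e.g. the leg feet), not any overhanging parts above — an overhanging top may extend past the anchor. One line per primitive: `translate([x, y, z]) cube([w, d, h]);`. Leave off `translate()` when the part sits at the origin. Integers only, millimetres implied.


// leg_h = 442 − 37 = 405
translate([182, 284, 405]) cube([2008, 360, 37]);
translate([182, 284, 0]) cube([46, 46, 405]);
translate([182, 598, 0]) cube([46, 46, 405]);
translate([2144, 284, 0]) cube([46, 46, 405]);
translate([2144, 598, 0]) cube([46, 46, 405]);


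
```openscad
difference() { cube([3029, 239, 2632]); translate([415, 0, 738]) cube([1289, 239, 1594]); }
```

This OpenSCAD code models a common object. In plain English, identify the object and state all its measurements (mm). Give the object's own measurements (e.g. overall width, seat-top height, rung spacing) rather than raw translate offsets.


A wall 3029 mm long (x), 239 mm thick (y), 2632 mm tall, with a rectangular window opening cut through it. The opening is 1289 mm wide and 1594 mm tall; its sill is at z = 738 mm and its near (−x) edge is 415 mm from the wall's −x end. The opening passes through the full wall thickness.


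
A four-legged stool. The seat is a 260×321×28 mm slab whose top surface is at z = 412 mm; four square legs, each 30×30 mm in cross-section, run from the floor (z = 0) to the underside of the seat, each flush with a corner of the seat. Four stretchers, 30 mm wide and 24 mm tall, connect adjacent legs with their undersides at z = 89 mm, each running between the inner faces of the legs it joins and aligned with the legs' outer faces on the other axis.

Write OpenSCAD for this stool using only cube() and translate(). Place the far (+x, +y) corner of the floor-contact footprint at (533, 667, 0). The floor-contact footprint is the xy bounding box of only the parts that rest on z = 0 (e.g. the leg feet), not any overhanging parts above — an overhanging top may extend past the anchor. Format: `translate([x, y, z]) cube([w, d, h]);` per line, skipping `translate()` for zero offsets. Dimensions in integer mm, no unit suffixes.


translate([273, 346, 384]) cube([260, 321, 28]);
translate([273, 346, 0]) cube([30, 30, 384]);
translate([503, 346, 0]) cube([30, 30, 384]);
translate([273, 637, 0]) cube([30, 30, 384]);
translate([503, 637, 0]) cube([30, 30, 384]);
translate([303, 346, 89]) cube([200, 30, 24]);
translate([303, 637, 89]) cube([200, 30, 24]);
translate([273, 376, 89]) cube([30, 261, 24]);
translate([503, 376, 89]) cube([30, 261, 24]);


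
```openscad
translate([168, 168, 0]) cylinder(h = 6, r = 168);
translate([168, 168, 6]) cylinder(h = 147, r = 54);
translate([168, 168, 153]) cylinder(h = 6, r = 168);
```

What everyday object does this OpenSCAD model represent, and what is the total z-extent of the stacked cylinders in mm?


A spool. The overall height is 159 mm.

Three coaxial cylinders, large–small–large — a spool. Two 6 mm flanges and a 147 mm core give 6 + 147 + 6 = 159 mm.


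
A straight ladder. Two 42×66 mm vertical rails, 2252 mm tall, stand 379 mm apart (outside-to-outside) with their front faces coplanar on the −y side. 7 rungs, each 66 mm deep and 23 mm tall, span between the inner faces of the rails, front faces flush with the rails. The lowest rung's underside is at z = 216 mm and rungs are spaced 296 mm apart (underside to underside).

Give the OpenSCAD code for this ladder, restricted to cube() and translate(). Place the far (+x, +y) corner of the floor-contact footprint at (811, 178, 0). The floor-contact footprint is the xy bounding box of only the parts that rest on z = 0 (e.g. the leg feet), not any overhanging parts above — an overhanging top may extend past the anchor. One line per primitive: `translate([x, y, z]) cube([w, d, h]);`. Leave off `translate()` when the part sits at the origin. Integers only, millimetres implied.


translate([432, 112, 0]) cube([42, 66, 2252]);
translate([769, 112, 0]) cube([42, 66, 2252]);
translate([474, 112, 216]) cube([295, 66, 23]);
translate([474, 112, 512]) cube([295, 66, 23]);
translate([474, 112, 808]) cube([295, 66, 23]);
translate([474, 112, 1104]) cube([295, 66, 23]);
translate([474, 112, 1400]) cube([295, 66, 23]);
translate([474, 112, 1696]) cube([295, 66, 23]);
translate([474, 112, 1992]) cube([295, 66, 23]);


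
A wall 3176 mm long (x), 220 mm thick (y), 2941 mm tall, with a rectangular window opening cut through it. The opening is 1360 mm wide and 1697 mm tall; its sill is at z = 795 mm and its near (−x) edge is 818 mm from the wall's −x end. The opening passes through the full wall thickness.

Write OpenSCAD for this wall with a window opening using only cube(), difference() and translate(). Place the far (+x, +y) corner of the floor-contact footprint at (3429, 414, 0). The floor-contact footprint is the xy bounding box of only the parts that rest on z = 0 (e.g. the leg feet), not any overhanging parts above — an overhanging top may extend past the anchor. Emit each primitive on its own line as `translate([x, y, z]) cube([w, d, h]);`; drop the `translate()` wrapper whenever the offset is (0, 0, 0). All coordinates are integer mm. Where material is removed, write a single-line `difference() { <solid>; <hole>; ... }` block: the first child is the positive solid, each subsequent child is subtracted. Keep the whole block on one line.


difference() { translate([253, 194, 0]) cube([3176, 220, 2941]); translate([1071, 194, 795]) cube([1360, 220, 1697]); }


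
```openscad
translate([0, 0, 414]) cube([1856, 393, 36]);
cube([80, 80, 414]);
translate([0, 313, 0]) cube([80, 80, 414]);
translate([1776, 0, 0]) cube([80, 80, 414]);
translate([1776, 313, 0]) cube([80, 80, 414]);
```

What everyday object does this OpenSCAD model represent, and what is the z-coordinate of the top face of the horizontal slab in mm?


A bench. The seat-top height is 450 mm.

A long slab on four corner posts — a bench. The slab sits at z = 414 with thickness 36, so the top is 414 + 36 = 450 mm.


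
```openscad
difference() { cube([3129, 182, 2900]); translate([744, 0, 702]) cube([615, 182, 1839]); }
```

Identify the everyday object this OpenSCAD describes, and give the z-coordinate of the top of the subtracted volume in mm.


A wall with a window opening. The window head height is 2541 mm.

A wall with a rectangular opening subtracted — a window. Sill at z = 702, opening 1839 mm tall, so the head is at 702 + 1839 = 2541 mm.
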